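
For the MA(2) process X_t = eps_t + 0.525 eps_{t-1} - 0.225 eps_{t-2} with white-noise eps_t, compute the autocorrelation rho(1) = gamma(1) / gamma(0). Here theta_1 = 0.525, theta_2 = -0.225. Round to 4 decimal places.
\rho(1) = 0.3068

For an MA(q) process with theta_0 = 1, the autocovariance is
  gamma(k) = sigma^2 * sum_{i=0..q-k} theta_i * theta_{i+k},
and rho(k) = gamma(k) / gamma(0). Sigma^2 cancels.
  numerator   = (1)*(0.525) + (0.525)*(-0.225) = 0.406875.
  denominator = (1)^2 + (0.525)^2 + (-0.225)^2 = 1.32625.
  rho(1) = 0.406875 / 1.32625 = 0.3068.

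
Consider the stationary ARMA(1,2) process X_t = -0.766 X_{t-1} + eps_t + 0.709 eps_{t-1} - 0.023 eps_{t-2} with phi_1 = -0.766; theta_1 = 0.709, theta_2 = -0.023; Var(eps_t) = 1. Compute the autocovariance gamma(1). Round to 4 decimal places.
\gamma(1) = -0.0590

Multiply the model equation by X_{t-k} and take expectations. With theta_0 = psi_0 = 1 and psi_j the MA(infinity) weights, this gives
  gamma(k) - sum_i phi_i gamma(k-i) = c_k,
  c_k = sigma^2 * sum_{j=k..q} theta_j psi_{j-k}   (c_k = 0 for k > q),
using gamma(-m) = gamma(m).
psi-weights needed (psi_j = theta_j + sum_i phi_i psi_{j-i}):
  psi_1 = theta_1 + phi_1 = 0.709 + (-0.766) = -0.057
  psi_2 = theta_2 + phi_1 psi_1 = -0.023 + (-0.766)(-0.057) = 0.020662
Right-hand sides:
  c_0 = sigma^2 (1 + theta_1 psi_1 + theta_2 psi_2) = 1 * (1 + (0.709)(-0.057) + (-0.023)(0.020662)) = 1 * 0.959112 = 0.959112
  c_1 = sigma^2 (theta_1 + theta_2 psi_1) = 1 * (0.709 + (-0.023)(-0.057)) = 0.710311
  c_2 = sigma^2 theta_2 = 1 * (-0.023) = -0.023
Equations for k = 0 and k = 1 (AR order 1):
  gamma(0) = phi_1 gamma(1) + c_0
  gamma(1) = phi_1 gamma(0) + c_1
Substituting the second into the first: gamma(0) (1 - phi_1^2) = c_0 + phi_1 c_1, so
  gamma(0) = (c_0 + phi_1 c_1) / (1 - phi_1^2) = (0.959112 + (-0.766)(0.710311)) / (1 - (-0.766)^2) = 0.415014 / 0.413244 = 1.004282.
  gamma(1) = phi_1 gamma(0) + c_1 = (-0.766)(1.004282) + (0.710311) = -0.058969.
Therefore gamma(1) = -0.0590 (to 4 decimal places).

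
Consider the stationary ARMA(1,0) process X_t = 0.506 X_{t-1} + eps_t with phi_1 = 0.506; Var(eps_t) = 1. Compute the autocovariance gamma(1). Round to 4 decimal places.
\gamma(1) = 0.6801

Multiply the model equation by X_{t-k} and take expectations. With theta_0 = psi_0 = 1 and psi_j the MA(infinity) weights, this gives
  gamma(k) - sum_i phi_i gamma(k-i) = c_k,
  c_k = sigma^2 * sum_{j=k..q} theta_j psi_{j-k}   (c_k = 0 for k > q),
using gamma(-m) = gamma(m).
Pure AR (q = 0): c_0 = sigma^2 = 1, c_k = 0 for k >= 1.
Equations for k = 0 and k = 1 (AR order 1):
  gamma(0) = phi_1 gamma(1) + c_0
  gamma(1) = phi_1 gamma(0) + c_1
Substituting the second into the first: gamma(0) (1 - phi_1^2) = c_0 + phi_1 c_1, so
  gamma(0) = c_0 / (1 - phi_1^2) = 1 / (1 - (0.506)^2) = 1 / 0.743964 = 1.344151.
  gamma(1) = phi_1 gamma(0) = (0.506)(1.344151) = 0.68014.
Therefore gamma(1) = 0.6801 (to 4 decimal places).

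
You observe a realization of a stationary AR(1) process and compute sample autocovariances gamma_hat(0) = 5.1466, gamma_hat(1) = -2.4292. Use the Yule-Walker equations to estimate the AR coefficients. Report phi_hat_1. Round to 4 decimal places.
\hat\phi_{1} = -0.4720

The Yule-Walker equations for an AR(p) process read, in matrix form,
  Gamma_p phi = r_p,   with   (Gamma_p)_{ij} = gamma(|i - j|),
                       (r_p)_i = gamma(i),   i,j = 1..p.
Substitute the sample gammas (Toeplitz matrix and right-hand side of size 1):
  Gamma_p = [[5.1466]]
  r_p     = [-2.4292]
With p = 1 this is the single equation gamma(0) phi_1 = gamma(1):
  phi_hat_1 = gamma(1) / gamma(0) = -2.4292 / 5.1466 = -0.4720.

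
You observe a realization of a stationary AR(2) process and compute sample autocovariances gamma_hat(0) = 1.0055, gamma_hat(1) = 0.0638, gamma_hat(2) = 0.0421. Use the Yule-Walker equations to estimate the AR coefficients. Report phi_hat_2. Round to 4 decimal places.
\hat\phi_{2} = 0.0380

The Yule-Walker equations for an AR(p) process read, in matrix form,
  Gamma_p phi = r_p,   with   (Gamma_p)_{ij} = gamma(|i - j|),
                       (r_p)_i = gamma(i),   i,j = 1..p.
Substitute the sample gammas (Toeplitz matrix and right-hand side of size 2):
  Gamma_p = [[1.0055, 0.0638], [0.0638, 1.0055]]
  r_p     = [0.0638, 0.0421]
Written out:
  1.0055 phi_1 + 0.0638 phi_2 = 0.0638
  0.0638 phi_1 + 1.0055 phi_2 = 0.0421
Solve by Cramer's rule:
  det = gamma(0)^2 - gamma(1)^2 = (1.0055)^2 - (0.0638)^2 = 1.01103025 - 0.00407044 = 1.00695981
  phi_hat_1 = [gamma(1) gamma(0) - gamma(1) gamma(2)] / det = [(0.0638)(1.0055) - (0.0638)(0.0421)] / 1.00695981 = 0.06146492 / 1.00695981 = 0.061
  phi_hat_2 = [gamma(0) gamma(2) - gamma(1)^2] / det = [(1.0055)(0.0421) - (0.0638)^2] / 1.00695981 = 0.03826111 / 1.00695981 = 0.038
So phi_hat = [0.0610, 0.0380].
Therefore phi_hat_2 = 0.0380.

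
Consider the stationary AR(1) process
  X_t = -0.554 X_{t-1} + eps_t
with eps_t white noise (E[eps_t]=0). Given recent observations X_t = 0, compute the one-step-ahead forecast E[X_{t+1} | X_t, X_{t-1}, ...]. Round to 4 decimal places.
E[X_{t+1} \mid \mathcal F_t] = 0.0000

For an AR(p) model X_t = c + sum_i phi_i X_{t-i} + eps_t, the
one-step-ahead conditional mean is
  E[X_{t+1} | X_t, ...] = c + sum_i phi_i X_{t+1-i}.
Substitute known values:
  E[X_{t+1} | ...] = (-0.554) * (0)
                   = 0.0000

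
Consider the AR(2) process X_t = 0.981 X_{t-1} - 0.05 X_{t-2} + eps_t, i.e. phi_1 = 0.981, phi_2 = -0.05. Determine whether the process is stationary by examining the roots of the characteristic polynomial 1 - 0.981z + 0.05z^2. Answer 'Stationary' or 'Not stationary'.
\text{Stationary}

The AR(p) characteristic polynomial is P(z) = 1 - 0.981z + 0.05z^2.
Stationarity requires all roots to lie outside the unit circle, i.e. |z| > 1 for every root.
Set 1 + (-0.981) z + (0.05) z^2 = 0, i.e. a z^2 + b z + c = 0 with a = 0.05, b = -0.981, c = 1.
Discriminant D = b^2 - 4ac = (-0.981)^2 - 4*(0.05)*1 = 0.962361 - (0.2) = 0.762361.
D >= 0, so the roots are real: z = (-b +/- sqrt(D)) / (2a) = (0.981 +/- 0.873133) / (0.1).
  z_1 = (0.981 + 0.873133) / (0.1) = 18.5413,   |z_1| = 18.5413.
  z_2 = (0.981 - 0.873133) / (0.1) = 1.0787,   |z_2| = 1.0787.
Moduli of all roots: 18.5413, 1.0787.
All moduli strictly greater than 1? Yes.
Verdict: Stationary.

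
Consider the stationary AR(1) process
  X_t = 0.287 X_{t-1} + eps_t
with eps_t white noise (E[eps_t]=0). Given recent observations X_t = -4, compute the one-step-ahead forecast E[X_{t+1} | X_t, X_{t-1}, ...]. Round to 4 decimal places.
E[X_{t+1} \mid \mathcal F_t] = -1.1480

For an AR(p) model X_t = c + sum_i phi_i X_{t-i} + eps_t, the
one-step-ahead conditional mean is
  E[X_{t+1} | X_t, ...] = c + sum_i phi_i X_{t+1-i}.
Substitute known values:
  E[X_{t+1} | ...] = (0.287) * (-4)
                   = -1.1480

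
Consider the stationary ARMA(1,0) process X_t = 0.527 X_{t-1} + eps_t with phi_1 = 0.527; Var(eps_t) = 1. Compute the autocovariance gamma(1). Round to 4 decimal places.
\gamma(1) = 0.7296

Multiply the model equation by X_{t-k} and take expectations. With theta_0 = psi_0 = 1 and psi_j the MA(infinity) weights, this gives
  gamma(k) - sum_i phi_i gamma(k-i) = c_k,
  c_k = sigma^2 * sum_{j=k..q} theta_j psi_{j-k}   (c_k = 0 for k > q),
using gamma(-m) = gamma(m).
Pure AR (q = 0): c_0 = sigma^2 = 1, c_k = 0 for k >= 1.
Equations for k = 0 and k = 1 (AR order 1):
  gamma(0) = phi_1 gamma(1) + c_0
  gamma(1) = phi_1 gamma(0) + c_1
Substituting the second into the first: gamma(0) (1 - phi_1^2) = c_0 + phi_1 c_1, so
  gamma(0) = c_0 / (1 - phi_1^2) = 1 / (1 - (0.527)^2) = 1 / 0.722271 = 1.384522.
  gamma(1) = phi_1 gamma(0) = (0.527)(1.384522) = 0.729643.
Therefore gamma(1) = 0.7296 (to 4 decimal places).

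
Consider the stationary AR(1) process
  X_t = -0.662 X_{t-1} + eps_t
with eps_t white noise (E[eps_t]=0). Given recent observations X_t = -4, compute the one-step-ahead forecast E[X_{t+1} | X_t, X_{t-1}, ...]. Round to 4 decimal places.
E[X_{t+1} \mid \mathcal F_t] = 2.6480

For an AR(p) model X_t = c + sum_i phi_i X_{t-i} + eps_t, the
one-step-ahead conditional mean is
  E[X_{t+1} | X_t, ...] = c + sum_i phi_i X_{t+1-i}.
Substitute known values:
  E[X_{t+1} | ...] = (-0.662) * (-4)
                   = 2.6480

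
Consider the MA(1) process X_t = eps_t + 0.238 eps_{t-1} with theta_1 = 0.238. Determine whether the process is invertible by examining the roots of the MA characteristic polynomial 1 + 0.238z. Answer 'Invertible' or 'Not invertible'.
\text{Invertible}

The MA(q) characteristic polynomial is P(z) = 1 + 0.238z.
Invertibility requires all roots to lie outside the unit circle, i.e. |z| > 1 for every root.
This is linear in z: 1 + (0.238) z = 0  =>  z = -1/(0.238) = -4.201681,  |z| = 4.201681.
Moduli of all roots: 4.2017.
All moduli strictly greater than 1? Yes.
Verdict: Invertible.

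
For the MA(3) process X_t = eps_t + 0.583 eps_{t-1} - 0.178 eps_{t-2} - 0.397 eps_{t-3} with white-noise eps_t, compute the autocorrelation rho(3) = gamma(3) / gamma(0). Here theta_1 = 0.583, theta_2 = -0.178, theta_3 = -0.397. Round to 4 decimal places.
\rho(3) = -0.2596

For an MA(q) process with theta_0 = 1, the autocovariance is
  gamma(k) = sigma^2 * sum_{i=0..q-k} theta_i * theta_{i+k},
and rho(k) = gamma(k) / gamma(0). Sigma^2 cancels.
  numerator   = (1)*(-0.397) = -0.397.
  denominator = (1)^2 + (0.583)^2 + (-0.178)^2 + (-0.397)^2 = 1.529182.
  rho(3) = -0.397 / 1.529182 = -0.2596.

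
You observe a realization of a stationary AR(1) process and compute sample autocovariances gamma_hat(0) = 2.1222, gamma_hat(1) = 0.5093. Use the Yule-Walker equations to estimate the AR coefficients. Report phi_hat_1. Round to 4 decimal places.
\hat\phi_{1} = 0.2400

The Yule-Walker equations for an AR(p) process read, in matrix form,
  Gamma_p phi = r_p,   with   (Gamma_p)_{ij} = gamma(|i - j|),
                       (r_p)_i = gamma(i),   i,j = 1..p.
Substitute the sample gammas (Toeplitz matrix and right-hand side of size 1):
  Gamma_p = [[2.1222]]
  r_p     = [0.5093]
With p = 1 this is the single equation gamma(0) phi_1 = gamma(1):
  phi_hat_1 = gamma(1) / gamma(0) = 0.5093 / 2.1222 = 0.2400.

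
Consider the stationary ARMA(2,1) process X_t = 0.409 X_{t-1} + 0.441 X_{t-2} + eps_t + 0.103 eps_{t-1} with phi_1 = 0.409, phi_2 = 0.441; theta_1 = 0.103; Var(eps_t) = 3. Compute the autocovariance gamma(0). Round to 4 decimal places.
\gamma(0) = 9.3081

Multiply the model equation by X_{t-k} and take expectations. With theta_0 = psi_0 = 1 and psi_j the MA(infinity) weights, this gives
  gamma(k) - sum_i phi_i gamma(k-i) = c_k,
  c_k = sigma^2 * sum_{j=k..q} theta_j psi_{j-k}   (c_k = 0 for k > q),
using gamma(-m) = gamma(m).
psi-weights needed (psi_j = theta_j + sum_i phi_i psi_{j-i}):
  psi_1 = theta_1 + phi_1 = 0.103 + (0.409) = 0.512
Right-hand sides:
  c_0 = sigma^2 (1 + theta_1 psi_1) = 3 * (1 + (0.103)(0.512)) = 3 * 1.052736 = 3.158208
  c_1 = sigma^2 theta_1 = 3 * (0.103) = 0.309
  c_2 = 0
Equations for k = 0, 1, 2 (AR order 2, c_2 = 0):
  (E0) gamma(0) = phi_1 gamma(1) + phi_2 gamma(2) + c_0
  (E1) gamma(1) = phi_1 gamma(0) + phi_2 gamma(1) + c_1
  (E2) gamma(2) = phi_1 gamma(1) + phi_2 gamma(0)
From (E1): gamma(1) = A gamma(0) + B with
  A = phi_1 / (1 - phi_2) = 0.409 / 0.559 = 0.731664,   B = c_1 / (1 - phi_2) = 0.309 / 0.559 = 0.552773.
Insert (E2) into (E0): gamma(0) (1 - phi_2^2) = phi_1 (1 + phi_2) gamma(1) + c_0.
  phi_1 (1 + phi_2) = (0.409)(1.441) = 0.589369,   1 - phi_2^2 = 0.805519.
Replace gamma(1) by A gamma(0) + B and collect gamma(0):
  gamma(0) [0.805519 - (0.589369)(0.731664)] = (0.589369)(0.552773) + 3.158208
  gamma(0) * 0.374299 = 3.483995
  gamma(0) = 3.483995 / 0.374299 = 9.308051.
Therefore gamma(0) = 9.3081 (to 4 decimal places).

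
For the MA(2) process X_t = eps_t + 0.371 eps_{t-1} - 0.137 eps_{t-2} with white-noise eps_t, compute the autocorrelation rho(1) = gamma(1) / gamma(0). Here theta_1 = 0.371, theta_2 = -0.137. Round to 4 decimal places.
\rho(1) = 0.2769

For an MA(q) process with theta_0 = 1, the autocovariance is
  gamma(k) = sigma^2 * sum_{i=0..q-k} theta_i * theta_{i+k},
and rho(k) = gamma(k) / gamma(0). Sigma^2 cancels.
  numerator   = (1)*(0.371) + (0.371)*(-0.137) = 0.320173.
  denominator = (1)^2 + (0.371)^2 + (-0.137)^2 = 1.15641.
  rho(1) = 0.320173 / 1.15641 = 0.2769.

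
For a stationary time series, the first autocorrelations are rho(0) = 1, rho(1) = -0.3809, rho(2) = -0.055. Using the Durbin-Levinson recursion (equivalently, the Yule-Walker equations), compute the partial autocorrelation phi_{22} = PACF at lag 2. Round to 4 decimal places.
\phi_{22} = -0.2340

The PACF at lag k is phi_{kk}, the last component of the solution
to the Yule-Walker system G_k phi = r_k where
  (G_k)_{ij} = rho(|i - j|), (r_k)_i = rho(i), i,j = 1..k.
Equivalently, Durbin-Levinson gives phi_{kk} iteratively:
  phi_{11} = rho(1)
  phi_{kk} = [rho(k) - sum_{j=1..k-1} phi_{k-1,j} rho(k-j)]
            / [1 - sum_{j=1..k-1} phi_{k-1,j} rho(j)],
  phi_{k,j} = phi_{k-1,j} - phi_{kk} phi_{k-1,k-j},  j = 1..k-1.
Step k = 1:
  phi_11 = rho(1) = -0.3809.
Step k = 2:
  phi_22 = [rho(2) - phi_11 rho(1)] / [1 - phi_11 rho(1)] = [-0.055 - (-0.3809)(-0.3809)] / [1 - (-0.3809)(-0.3809)]
         = -0.20008481 / 0.85491519 = -0.234.
Therefore phi_{22} = -0.2340.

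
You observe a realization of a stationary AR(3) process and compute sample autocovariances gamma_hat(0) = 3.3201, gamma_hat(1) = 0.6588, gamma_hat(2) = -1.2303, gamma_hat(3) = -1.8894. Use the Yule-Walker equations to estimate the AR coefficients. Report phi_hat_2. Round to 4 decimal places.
\hat\phi_{2} = -0.2900

The Yule-Walker equations for an AR(p) process read, in matrix form,
  Gamma_p phi = r_p,   with   (Gamma_p)_{ij} = gamma(|i - j|),
                       (r_p)_i = gamma(i),   i,j = 1..p.
Substitute the sample gammas (Toeplitz matrix and right-hand side of size 3):
  Gamma_p = [[3.3201, 0.6588, -1.2303], [0.6588, 3.3201, 0.6588], [-1.2303, 0.6588, 3.3201]]
  r_p     = [0.6588, -1.2303, -1.8894]
Written out (R1..R3):
  (R1) 3.3201 phi_1 + 0.6588 phi_2 - 1.2303 phi_3 = 0.6588
  (R2) 0.6588 phi_1 + 3.3201 phi_2 + 0.6588 phi_3 = -1.2303
  (R3) -1.2303 phi_1 + 0.6588 phi_2 + 3.3201 phi_3 = -1.8894
Gaussian elimination:
  R2 <- R2 - (0.6588/3.3201) R1 = R2 - (0.198428) R1:  3.189376 phi_2 + 0.902926 phi_3 = -1.361024
  R3 <- R3 - (-1.2303/3.3201) R1 = R3 - (-0.370561) R1:  0.902926 phi_2 + 2.864199 phi_3 = -1.645274
  R3 <- R3 - (0.902926/3.189376) R2 = R3 - (0.283104) R2:  2.608577 phi_3 = -1.259963
Back-substitution:
  phi_hat_3 = -1.259963 / 2.608577 = -0.483008
  phi_hat_2 = (-1.361024 - (0.902926)(-0.483008)) / 3.189376 = -0.289995
  phi_hat_1 = (0.6588 - (0.6588)(-0.289995) - (-1.2303)(-0.483008)) / 3.3201 = 0.076987
So phi_hat = [0.0770, -0.2900, -0.4830].
Therefore phi_hat_2 = -0.2900.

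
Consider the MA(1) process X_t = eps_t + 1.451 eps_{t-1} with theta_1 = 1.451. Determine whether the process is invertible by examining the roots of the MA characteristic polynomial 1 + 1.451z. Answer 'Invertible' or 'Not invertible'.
\text{Not invertible}

The MA(q) characteristic polynomial is P(z) = 1 + 1.451z.
Invertibility requires all roots to lie outside the unit circle, i.e. |z| > 1 for every root.
This is linear in z: 1 + (1.451) z = 0  =>  z = -1/(1.451) = -0.68918,  |z| = 0.68918.
Moduli of all roots: 0.6892.
All moduli strictly greater than 1? No.
Verdict: Not invertible.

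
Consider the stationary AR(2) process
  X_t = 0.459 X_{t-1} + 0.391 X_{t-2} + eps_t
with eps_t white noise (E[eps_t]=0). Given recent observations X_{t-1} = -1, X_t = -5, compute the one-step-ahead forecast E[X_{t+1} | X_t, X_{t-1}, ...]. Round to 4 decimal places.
E[X_{t+1} \mid \mathcal F_t] = -2.6860

For an AR(p) model X_t = c + sum_i phi_i X_{t-i} + eps_t, the
one-step-ahead conditional mean is
  E[X_{t+1} | X_t, ...] = c + sum_i phi_i X_{t+1-i}.
Substitute known values:
  E[X_{t+1} | ...] = (0.459) * (-5) + (0.391) * (-1)
                   = -2.6860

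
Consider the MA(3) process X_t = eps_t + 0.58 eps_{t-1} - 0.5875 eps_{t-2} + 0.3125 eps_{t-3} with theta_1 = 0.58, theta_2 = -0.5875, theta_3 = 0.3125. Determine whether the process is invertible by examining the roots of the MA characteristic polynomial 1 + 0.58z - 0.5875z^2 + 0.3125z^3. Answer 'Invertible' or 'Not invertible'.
\text{Not invertible}

The MA(q) characteristic polynomial is P(z) = 1 + 0.58z - 0.5875z^2 + 0.3125z^3.
Invertibility requires all roots to lie outside the unit circle, i.e. |z| > 1 for every root.
Degree 3: look for a simple real root z0 first, then factor out (1 - z/z0) and solve the remaining quadratic.
Testing z0 = -0.8: P(-0.8) = 1 + (0.58)(-0.8) + (-0.5875)(-0.8)^2 + (0.3125)(-0.8)^3
  = 1 + (-0.464) + (-0.376) + (-0.16) = 0.  So z_0 = -0.8 is a root, |z_0| = 0.8.
Divide out the factor (1 + 1.25 z) = (1 - z/z0) (since 1/z0 = -1.25):
  P(z) = (1 + 1.25 z)(1 + (-0.67) z + (0.25) z^2)
  [check: z-coef -0.67 - (-1.25) = 0.58; z^2-coef 0.25 - (-1.25)(-0.67) = -0.5875; z^3-coef -(-1.25)(0.25) = 0.3125.]
Remaining roots from the quadratic factor 1 + (-0.67) z + (0.25) z^2:
  Set 1 + (-0.67) z + (0.25) z^2 = 0, i.e. a z^2 + b z + c = 0 with a = 0.25, b = -0.67, c = 1.
  Discriminant D = b^2 - 4ac = (-0.67)^2 - 4*(0.25)*1 = 0.4489 - (1) = -0.5511.
  D < 0, so the roots are the complex-conjugate pair z = (-b +/- i sqrt(-D)) / (2a) = 1.34 +/- 1.4847i.
  For a conjugate pair |z|^2 = z * conj(z) = (product of roots) = c/a = 1/(0.25) = 4, so |z| = sqrt(4) = 2 for both roots.
Moduli of all roots: 0.8000, 2.0000, 2.0000.
All moduli strictly greater than 1? No.
Verdict: Not invertible.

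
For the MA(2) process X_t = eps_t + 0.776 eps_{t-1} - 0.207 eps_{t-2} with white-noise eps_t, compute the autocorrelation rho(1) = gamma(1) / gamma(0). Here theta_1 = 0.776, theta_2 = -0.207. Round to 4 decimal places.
\rho(1) = 0.3741

For an MA(q) process with theta_0 = 1, the autocovariance is
  gamma(k) = sigma^2 * sum_{i=0..q-k} theta_i * theta_{i+k},
and rho(k) = gamma(k) / gamma(0). Sigma^2 cancels.
  numerator   = (1)*(0.776) + (0.776)*(-0.207) = 0.615368.
  denominator = (1)^2 + (0.776)^2 + (-0.207)^2 = 1.645025.
  rho(1) = 0.615368 / 1.645025 = 0.3741.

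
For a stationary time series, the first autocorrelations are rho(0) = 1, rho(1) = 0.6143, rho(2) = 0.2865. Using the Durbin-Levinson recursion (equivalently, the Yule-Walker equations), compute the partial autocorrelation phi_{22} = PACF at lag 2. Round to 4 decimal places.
\phi_{22} = -0.1459

The PACF at lag k is phi_{kk}, the last component of the solution
to the Yule-Walker system G_k phi = r_k where
  (G_k)_{ij} = rho(|i - j|), (r_k)_i = rho(i), i,j = 1..k.
Equivalently, Durbin-Levinson gives phi_{kk} iteratively:
  phi_{11} = rho(1)
  phi_{kk} = [rho(k) - sum_{j=1..k-1} phi_{k-1,j} rho(k-j)]
            / [1 - sum_{j=1..k-1} phi_{k-1,j} rho(j)],
  phi_{k,j} = phi_{k-1,j} - phi_{kk} phi_{k-1,k-j},  j = 1..k-1.
Step k = 1:
  phi_11 = rho(1) = 0.6143.
Step k = 2:
  phi_22 = [rho(2) - phi_11 rho(1)] / [1 - phi_11 rho(1)] = [0.2865 - (0.6143)(0.6143)] / [1 - (0.6143)(0.6143)]
         = -0.09086449 / 0.62263551 = -0.1459.
Therefore phi_{22} = -0.1459.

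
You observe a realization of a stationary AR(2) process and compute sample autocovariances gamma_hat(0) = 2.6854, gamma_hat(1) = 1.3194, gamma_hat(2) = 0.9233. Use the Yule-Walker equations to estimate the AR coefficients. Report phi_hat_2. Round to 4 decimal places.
\hat\phi_{2} = 0.1350

The Yule-Walker equations for an AR(p) process read, in matrix form,
  Gamma_p phi = r_p,   with   (Gamma_p)_{ij} = gamma(|i - j|),
                       (r_p)_i = gamma(i),   i,j = 1..p.
Substitute the sample gammas (Toeplitz matrix and right-hand side of size 2):
  Gamma_p = [[2.6854, 1.3194], [1.3194, 2.6854]]
  r_p     = [1.3194, 0.9233]
Written out:
  2.6854 phi_1 + 1.3194 phi_2 = 1.3194
  1.3194 phi_1 + 2.6854 phi_2 = 0.9233
Solve by Cramer's rule:
  det = gamma(0)^2 - gamma(1)^2 = (2.6854)^2 - (1.3194)^2 = 7.21137316 - 1.74081636 = 5.4705568
  phi_hat_1 = [gamma(1) gamma(0) - gamma(1) gamma(2)] / det = [(1.3194)(2.6854) - (1.3194)(0.9233)] / 5.4705568 = 2.32491474 / 5.4705568 = 0.425
  phi_hat_2 = [gamma(0) gamma(2) - gamma(1)^2] / det = [(2.6854)(0.9233) - (1.3194)^2] / 5.4705568 = 0.73861346 / 5.4705568 = 0.135
So phi_hat = [0.4250, 0.1350].
Therefore phi_hat_2 = 0.1350.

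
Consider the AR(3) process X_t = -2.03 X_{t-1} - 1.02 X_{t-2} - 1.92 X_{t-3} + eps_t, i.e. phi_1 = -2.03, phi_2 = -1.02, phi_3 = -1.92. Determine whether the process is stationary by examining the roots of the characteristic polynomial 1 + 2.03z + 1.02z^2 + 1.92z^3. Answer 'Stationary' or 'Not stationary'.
\text{Not stationary}

The AR(p) characteristic polynomial is P(z) = 1 + 2.03z + 1.02z^2 + 1.92z^3.
Stationarity requires all roots to lie outside the unit circle, i.e. |z| > 1 for every root.
Degree 3: look for a simple real root z0 first, then factor out (1 - z/z0) and solve the remaining quadratic.
Testing z0 = -0.5: P(-0.5) = 1 + (2.03)(-0.5) + (1.02)(-0.5)^2 + (1.92)(-0.5)^3
  = 1 + (-1.015) + (0.255) + (-0.24) = 0.  So z_0 = -0.5 is a root, |z_0| = 0.5.
Divide out the factor (1 + 2 z) = (1 - z/z0) (since 1/z0 = -2):
  P(z) = (1 + 2 z)(1 + (0.03) z + (0.96) z^2)
  [check: z-coef 0.03 - (-2) = 2.03; z^2-coef 0.96 - (-2)(0.03) = 1.02; z^3-coef -(-2)(0.96) = 1.92.]
Remaining roots from the quadratic factor 1 + (0.03) z + (0.96) z^2:
  Set 1 + (0.03) z + (0.96) z^2 = 0, i.e. a z^2 + b z + c = 0 with a = 0.96, b = 0.03, c = 1.
  Discriminant D = b^2 - 4ac = (0.03)^2 - 4*(0.96)*1 = 0.0009 - (3.84) = -3.8391.
  D < 0, so the roots are the complex-conjugate pair z = (-b +/- i sqrt(-D)) / (2a) = -0.0156 +/- 1.0205i.
  For a conjugate pair |z|^2 = z * conj(z) = (product of roots) = c/a = 1/(0.96) = 1.041667, so |z| = sqrt(1.041667) = 1.0206 for both roots.
Moduli of all roots: 0.5000, 1.0206, 1.0206.
All moduli strictly greater than 1? No.
Verdict: Not stationary.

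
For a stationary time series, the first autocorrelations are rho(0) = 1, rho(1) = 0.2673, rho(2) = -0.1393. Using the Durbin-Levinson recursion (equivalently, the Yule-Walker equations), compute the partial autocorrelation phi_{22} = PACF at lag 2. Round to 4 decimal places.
\phi_{22} = -0.2270

The PACF at lag k is phi_{kk}, the last component of the solution
to the Yule-Walker system G_k phi = r_k where
  (G_k)_{ij} = rho(|i - j|), (r_k)_i = rho(i), i,j = 1..k.
Equivalently, Durbin-Levinson gives phi_{kk} iteratively:
  phi_{11} = rho(1)
  phi_{kk} = [rho(k) - sum_{j=1..k-1} phi_{k-1,j} rho(k-j)]
            / [1 - sum_{j=1..k-1} phi_{k-1,j} rho(j)],
  phi_{k,j} = phi_{k-1,j} - phi_{kk} phi_{k-1,k-j},  j = 1..k-1.
Step k = 1:
  phi_11 = rho(1) = 0.2673.
Step k = 2:
  phi_22 = [rho(2) - phi_11 rho(1)] / [1 - phi_11 rho(1)] = [-0.1393 - (0.2673)(0.2673)] / [1 - (0.2673)(0.2673)]
         = -0.21074929 / 0.92855071 = -0.227.
Therefore phi_{22} = -0.2270.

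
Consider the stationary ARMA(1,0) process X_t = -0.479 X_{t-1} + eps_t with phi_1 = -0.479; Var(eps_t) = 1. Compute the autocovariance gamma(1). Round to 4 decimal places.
\gamma(1) = -0.6216

Multiply the model equation by X_{t-k} and take expectations. With theta_0 = psi_0 = 1 and psi_j the MA(infinity) weights, this gives
  gamma(k) - sum_i phi_i gamma(k-i) = c_k,
  c_k = sigma^2 * sum_{j=k..q} theta_j psi_{j-k}   (c_k = 0 for k > q),
using gamma(-m) = gamma(m).
Pure AR (q = 0): c_0 = sigma^2 = 1, c_k = 0 for k >= 1.
Equations for k = 0 and k = 1 (AR order 1):
  gamma(0) = phi_1 gamma(1) + c_0
  gamma(1) = phi_1 gamma(0) + c_1
Substituting the second into the first: gamma(0) (1 - phi_1^2) = c_0 + phi_1 c_1, so
  gamma(0) = c_0 / (1 - phi_1^2) = 1 / (1 - (-0.479)^2) = 1 / 0.770559 = 1.297759.
  gamma(1) = phi_1 gamma(0) = (-0.479)(1.297759) = -0.621627.
Therefore gamma(1) = -0.6216 (to 4 decimal places).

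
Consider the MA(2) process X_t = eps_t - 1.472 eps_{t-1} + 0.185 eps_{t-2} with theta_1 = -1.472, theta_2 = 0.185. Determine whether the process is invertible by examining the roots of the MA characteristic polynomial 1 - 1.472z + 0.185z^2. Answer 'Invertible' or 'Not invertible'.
\text{Not invertible}

The MA(q) characteristic polynomial is P(z) = 1 - 1.472z + 0.185z^2.
Invertibility requires all roots to lie outside the unit circle, i.e. |z| > 1 for every root.
Set 1 + (-1.472) z + (0.185) z^2 = 0, i.e. a z^2 + b z + c = 0 with a = 0.185, b = -1.472, c = 1.
Discriminant D = b^2 - 4ac = (-1.472)^2 - 4*(0.185)*1 = 2.166784 - (0.74) = 1.426784.
D >= 0, so the roots are real: z = (-b +/- sqrt(D)) / (2a) = (1.472 +/- 1.194481) / (0.37).
  z_1 = (1.472 + 1.194481) / (0.37) = 7.2067,   |z_1| = 7.2067.
  z_2 = (1.472 - 1.194481) / (0.37) = 0.7501,   |z_2| = 0.7501.
Moduli of all roots: 7.2067, 0.7501.
All moduli strictly greater than 1? No.
Verdict: Not invertible.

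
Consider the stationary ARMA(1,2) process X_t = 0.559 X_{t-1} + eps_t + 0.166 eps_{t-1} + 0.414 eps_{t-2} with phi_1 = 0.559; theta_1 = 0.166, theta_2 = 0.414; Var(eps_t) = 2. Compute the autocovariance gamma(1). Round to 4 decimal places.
\gamma(1) = 3.7294

Multiply the model equation by X_{t-k} and take expectations. With theta_0 = psi_0 = 1 and psi_j the MA(infinity) weights, this gives
  gamma(k) - sum_i phi_i gamma(k-i) = c_k,
  c_k = sigma^2 * sum_{j=k..q} theta_j psi_{j-k}   (c_k = 0 for k > q),
using gamma(-m) = gamma(m).
psi-weights needed (psi_j = theta_j + sum_i phi_i psi_{j-i}):
  psi_1 = theta_1 + phi_1 = 0.166 + (0.559) = 0.725
  psi_2 = theta_2 + phi_1 psi_1 = 0.414 + (0.559)(0.725) = 0.819275
Right-hand sides:
  c_0 = sigma^2 (1 + theta_1 psi_1 + theta_2 psi_2) = 2 * (1 + (0.166)(0.725) + (0.414)(0.819275)) = 2 * 1.45953 = 2.91906
  c_1 = sigma^2 (theta_1 + theta_2 psi_1) = 2 * (0.166 + (0.414)(0.725)) = 0.9323
  c_2 = sigma^2 theta_2 = 2 * (0.414) = 0.828
Equations for k = 0 and k = 1 (AR order 1):
  gamma(0) = phi_1 gamma(1) + c_0
  gamma(1) = phi_1 gamma(0) + c_1
Substituting the second into the first: gamma(0) (1 - phi_1^2) = c_0 + phi_1 c_1, so
  gamma(0) = (c_0 + phi_1 c_1) / (1 - phi_1^2) = (2.91906 + (0.559)(0.9323)) / (1 - (0.559)^2) = 3.440215 / 0.687519 = 5.003811.
  gamma(1) = phi_1 gamma(0) + c_1 = (0.559)(5.003811) + (0.9323) = 3.729431.
Therefore gamma(1) = 3.7294 (to 4 decimal places).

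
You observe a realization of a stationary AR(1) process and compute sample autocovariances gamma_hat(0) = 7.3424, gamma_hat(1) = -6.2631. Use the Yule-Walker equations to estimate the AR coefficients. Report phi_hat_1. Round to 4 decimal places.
\hat\phi_{1} = -0.8530

The Yule-Walker equations for an AR(p) process read, in matrix form,
  Gamma_p phi = r_p,   with   (Gamma_p)_{ij} = gamma(|i - j|),
                       (r_p)_i = gamma(i),   i,j = 1..p.
Substitute the sample gammas (Toeplitz matrix and right-hand side of size 1):
  Gamma_p = [[7.3424]]
  r_p     = [-6.2631]
With p = 1 this is the single equation gamma(0) phi_1 = gamma(1):
  phi_hat_1 = gamma(1) / gamma(0) = -6.2631 / 7.3424 = -0.8530.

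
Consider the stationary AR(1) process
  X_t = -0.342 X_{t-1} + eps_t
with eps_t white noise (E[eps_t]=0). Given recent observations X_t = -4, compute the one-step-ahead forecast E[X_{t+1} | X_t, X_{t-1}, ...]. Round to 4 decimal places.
E[X_{t+1} \mid \mathcal F_t] = 1.3680

For an AR(p) model X_t = c + sum_i phi_i X_{t-i} + eps_t, the
one-step-ahead conditional mean is
  E[X_{t+1} | X_t, ...] = c + sum_i phi_i X_{t+1-i}.
Substitute known values:
  E[X_{t+1} | ...] = (-0.342) * (-4)
                   = 1.3680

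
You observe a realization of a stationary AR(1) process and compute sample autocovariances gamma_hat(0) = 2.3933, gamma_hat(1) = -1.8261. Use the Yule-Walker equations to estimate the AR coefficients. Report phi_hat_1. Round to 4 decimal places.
\hat\phi_{1} = -0.7630

The Yule-Walker equations for an AR(p) process read, in matrix form,
  Gamma_p phi = r_p,   with   (Gamma_p)_{ij} = gamma(|i - j|),
                       (r_p)_i = gamma(i),   i,j = 1..p.
Substitute the sample gammas (Toeplitz matrix and right-hand side of size 1):
  Gamma_p = [[2.3933]]
  r_p     = [-1.8261]
With p = 1 this is the single equation gamma(0) phi_1 = gamma(1):
  phi_hat_1 = gamma(1) / gamma(0) = -1.8261 / 2.3933 = -0.7630.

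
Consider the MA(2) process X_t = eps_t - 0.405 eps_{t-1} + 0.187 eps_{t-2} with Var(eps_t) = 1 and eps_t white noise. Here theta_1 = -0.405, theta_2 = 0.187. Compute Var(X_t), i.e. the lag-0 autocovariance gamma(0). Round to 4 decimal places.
\gamma(0) = 1.1990

For an MA(q) process X_t = eps_t + sum_i theta_i eps_{t-i} with
Var(eps_t) = sigma^2, the variance is
  gamma(0) = sigma^2 * (1 + sum_i theta_i^2).
  sum_i theta_i^2 = (-0.405)^2 + (0.187)^2 = 0.164025 + 0.034969 = 0.198994.
  gamma(0) = 1 * (1 + 0.198994) = 1 * 1.198994 = 1.198994, which rounds to 1.1990.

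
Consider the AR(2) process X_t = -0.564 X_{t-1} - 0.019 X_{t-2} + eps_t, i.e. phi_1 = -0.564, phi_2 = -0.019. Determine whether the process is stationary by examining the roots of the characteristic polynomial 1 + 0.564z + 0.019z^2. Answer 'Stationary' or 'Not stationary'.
\text{Stationary}

The AR(p) characteristic polynomial is P(z) = 1 + 0.564z + 0.019z^2.
Stationarity requires all roots to lie outside the unit circle, i.e. |z| > 1 for every root.
Set 1 + (0.564) z + (0.019) z^2 = 0, i.e. a z^2 + b z + c = 0 with a = 0.019, b = 0.564, c = 1.
Discriminant D = b^2 - 4ac = (0.564)^2 - 4*(0.019)*1 = 0.318096 - (0.076) = 0.242096.
D >= 0, so the roots are real: z = (-b +/- sqrt(D)) / (2a) = (-0.564 +/- 0.492033) / (0.038).
  z_1 = (-0.564 + 0.492033) / (0.038) = -1.8939,   |z_1| = 1.8939.
  z_2 = (-0.564 - 0.492033) / (0.038) = -27.7903,   |z_2| = 27.7903.
Moduli of all roots: 1.8939, 27.7903.
All moduli strictly greater than 1? Yes.
Verdict: Stationary.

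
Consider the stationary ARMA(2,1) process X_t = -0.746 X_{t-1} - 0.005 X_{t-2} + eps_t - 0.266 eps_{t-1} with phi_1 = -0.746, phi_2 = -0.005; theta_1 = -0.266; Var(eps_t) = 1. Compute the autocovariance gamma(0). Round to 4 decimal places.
\gamma(0) = 3.2643

Multiply the model equation by X_{t-k} and take expectations. With theta_0 = psi_0 = 1 and psi_j the MA(infinity) weights, this gives
  gamma(k) - sum_i phi_i gamma(k-i) = c_k,
  c_k = sigma^2 * sum_{j=k..q} theta_j psi_{j-k}   (c_k = 0 for k > q),
using gamma(-m) = gamma(m).
psi-weights needed (psi_j = theta_j + sum_i phi_i psi_{j-i}):
  psi_1 = theta_1 + phi_1 = -0.266 + (-0.746) = -1.012
Right-hand sides:
  c_0 = sigma^2 (1 + theta_1 psi_1) = 1 * (1 + (-0.266)(-1.012)) = 1 * 1.269192 = 1.269192
  c_1 = sigma^2 theta_1 = 1 * (-0.266) = -0.266
  c_2 = 0
Equations for k = 0, 1, 2 (AR order 2, c_2 = 0):
  (E0) gamma(0) = phi_1 gamma(1) + phi_2 gamma(2) + c_0
  (E1) gamma(1) = phi_1 gamma(0) + phi_2 gamma(1) + c_1
  (E2) gamma(2) = phi_1 gamma(1) + phi_2 gamma(0)
From (E1): gamma(1) = A gamma(0) + B with
  A = phi_1 / (1 - phi_2) = -0.746 / 1.005 = -0.742289,   B = c_1 / (1 - phi_2) = -0.266 / 1.005 = -0.264677.
Insert (E2) into (E0): gamma(0) (1 - phi_2^2) = phi_1 (1 + phi_2) gamma(1) + c_0.
  phi_1 (1 + phi_2) = (-0.746)(0.995) = -0.74227,   1 - phi_2^2 = 0.999975.
Replace gamma(1) by A gamma(0) + B and collect gamma(0):
  gamma(0) [0.999975 - (-0.74227)(-0.742289)] = (-0.74227)(-0.264677) + 1.269192
  gamma(0) * 0.448996 = 1.465654
  gamma(0) = 1.465654 / 0.448996 = 3.264287.
Therefore gamma(0) = 3.2643 (to 4 decimal places).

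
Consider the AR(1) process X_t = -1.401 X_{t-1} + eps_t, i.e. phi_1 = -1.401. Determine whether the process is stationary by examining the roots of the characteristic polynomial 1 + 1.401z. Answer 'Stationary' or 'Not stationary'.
\text{Not stationary}

The AR(p) characteristic polynomial is P(z) = 1 + 1.401z.
Stationarity requires all roots to lie outside the unit circle, i.e. |z| > 1 for every root.
This is linear in z: 1 + (1.401) z = 0  =>  z = -1/(1.401) = -0.713776,  |z| = 0.713776.
Moduli of all roots: 0.7138.
All moduli strictly greater than 1? No.
Verdict: Not stationary.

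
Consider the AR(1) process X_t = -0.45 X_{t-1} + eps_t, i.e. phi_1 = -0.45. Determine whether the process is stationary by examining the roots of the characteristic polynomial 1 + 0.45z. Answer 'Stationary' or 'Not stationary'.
\text{Stationary}

The AR(p) characteristic polynomial is P(z) = 1 + 0.45z.
Stationarity requires all roots to lie outside the unit circle, i.e. |z| > 1 for every root.
This is linear in z: 1 + (0.45) z = 0  =>  z = -1/(0.45) = -2.222222,  |z| = 2.222222.
Moduli of all roots: 2.2222.
All moduli strictly greater than 1? Yes.
Verdict: Stationary.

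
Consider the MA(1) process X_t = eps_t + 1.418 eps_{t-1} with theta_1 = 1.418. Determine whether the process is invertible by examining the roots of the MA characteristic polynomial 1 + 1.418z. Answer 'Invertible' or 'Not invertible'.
\text{Not invertible}

The MA(q) characteristic polynomial is P(z) = 1 + 1.418z.
Invertibility requires all roots to lie outside the unit circle, i.e. |z| > 1 for every root.
This is linear in z: 1 + (1.418) z = 0  =>  z = -1/(1.418) = -0.705219,  |z| = 0.705219.
Moduli of all roots: 0.7052.
All moduli strictly greater than 1? No.
Verdict: Not invertible.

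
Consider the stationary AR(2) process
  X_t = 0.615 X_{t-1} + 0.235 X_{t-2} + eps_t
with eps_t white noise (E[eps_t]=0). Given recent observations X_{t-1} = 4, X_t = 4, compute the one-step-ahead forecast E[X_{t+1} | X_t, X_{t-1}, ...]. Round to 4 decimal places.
E[X_{t+1} \mid \mathcal F_t] = 3.4000

For an AR(p) model X_t = c + sum_i phi_i X_{t-i} + eps_t, the
one-step-ahead conditional mean is
  E[X_{t+1} | X_t, ...] = c + sum_i phi_i X_{t+1-i}.
Substitute known values:
  E[X_{t+1} | ...] = (0.615) * (4) + (0.235) * (4)
                   = 3.4000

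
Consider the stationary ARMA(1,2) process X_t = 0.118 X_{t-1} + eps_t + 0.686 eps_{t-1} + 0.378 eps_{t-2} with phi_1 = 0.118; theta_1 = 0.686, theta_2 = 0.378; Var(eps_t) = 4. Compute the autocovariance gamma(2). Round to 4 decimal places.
\gamma(2) = 2.0836

Multiply the model equation by X_{t-k} and take expectations. With theta_0 = psi_0 = 1 and psi_j the MA(infinity) weights, this gives
  gamma(k) - sum_i phi_i gamma(k-i) = c_k,
  c_k = sigma^2 * sum_{j=k..q} theta_j psi_{j-k}   (c_k = 0 for k > q),
using gamma(-m) = gamma(m).
psi-weights needed (psi_j = theta_j + sum_i phi_i psi_{j-i}):
  psi_1 = theta_1 + phi_1 = 0.686 + (0.118) = 0.804
  psi_2 = theta_2 + phi_1 psi_1 = 0.378 + (0.118)(0.804) = 0.472872
Right-hand sides:
  c_0 = sigma^2 (1 + theta_1 psi_1 + theta_2 psi_2) = 4 * (1 + (0.686)(0.804) + (0.378)(0.472872)) = 4 * 1.73029 = 6.921158
  c_1 = sigma^2 (theta_1 + theta_2 psi_1) = 4 * (0.686 + (0.378)(0.804)) = 3.959648
  c_2 = sigma^2 theta_2 = 4 * (0.378) = 1.512
Equations for k = 0 and k = 1 (AR order 1):
  gamma(0) = phi_1 gamma(1) + c_0
  gamma(1) = phi_1 gamma(0) + c_1
Substituting the second into the first: gamma(0) (1 - phi_1^2) = c_0 + phi_1 c_1, so
  gamma(0) = (c_0 + phi_1 c_1) / (1 - phi_1^2) = (6.921158 + (0.118)(3.959648)) / (1 - (0.118)^2) = 7.388397 / 0.986076 = 7.492726.
  gamma(1) = phi_1 gamma(0) + c_1 = (0.118)(7.492726) + (3.959648) = 4.84379.
For k = 2: gamma(2) = phi_1 gamma(1) + c_2
  = (0.118)(4.84379) + (1.512) = 2.083567.
Therefore gamma(2) = 2.0836 (to 4 decimal places).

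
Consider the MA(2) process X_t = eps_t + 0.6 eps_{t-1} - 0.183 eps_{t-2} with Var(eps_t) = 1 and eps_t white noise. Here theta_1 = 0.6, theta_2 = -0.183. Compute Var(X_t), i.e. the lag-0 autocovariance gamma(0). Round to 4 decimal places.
\gamma(0) = 1.3935

For an MA(q) process X_t = eps_t + sum_i theta_i eps_{t-i} with
Var(eps_t) = sigma^2, the variance is
  gamma(0) = sigma^2 * (1 + sum_i theta_i^2).
  sum_i theta_i^2 = (0.6)^2 + (-0.183)^2 = 0.36 + 0.033489 = 0.393489.
  gamma(0) = 1 * (1 + 0.393489) = 1 * 1.393489 = 1.393489, which rounds to 1.3935.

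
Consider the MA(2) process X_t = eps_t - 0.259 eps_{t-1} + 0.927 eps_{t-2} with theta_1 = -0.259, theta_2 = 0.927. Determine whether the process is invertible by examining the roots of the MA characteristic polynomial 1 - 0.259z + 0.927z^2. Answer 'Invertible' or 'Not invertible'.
\text{Invertible}

The MA(q) characteristic polynomial is P(z) = 1 - 0.259z + 0.927z^2.
Invertibility requires all roots to lie outside the unit circle, i.e. |z| > 1 for every root.
Set 1 + (-0.259) z + (0.927) z^2 = 0, i.e. a z^2 + b z + c = 0 with a = 0.927, b = -0.259, c = 1.
Discriminant D = b^2 - 4ac = (-0.259)^2 - 4*(0.927)*1 = 0.067081 - (3.708) = -3.640919.
D < 0, so the roots are the complex-conjugate pair z = (-b +/- i sqrt(-D)) / (2a) = 0.1397 +/- 1.0292i.
For a conjugate pair |z|^2 = z * conj(z) = (product of roots) = c/a = 1/(0.927) = 1.078749, so |z| = sqrt(1.078749) = 1.0386 for both roots.
Moduli of all roots: 1.0386, 1.0386.
All moduli strictly greater than 1? Yes.
Verdict: Invertible.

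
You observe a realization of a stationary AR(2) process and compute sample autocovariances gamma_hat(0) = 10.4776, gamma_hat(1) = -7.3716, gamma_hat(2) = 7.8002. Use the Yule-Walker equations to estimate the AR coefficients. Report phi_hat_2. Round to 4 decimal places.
\hat\phi_{2} = 0.4940

The Yule-Walker equations for an AR(p) process read, in matrix form,
  Gamma_p phi = r_p,   with   (Gamma_p)_{ij} = gamma(|i - j|),
                       (r_p)_i = gamma(i),   i,j = 1..p.
Substitute the sample gammas (Toeplitz matrix and right-hand side of size 2):
  Gamma_p = [[10.4776, -7.3716], [-7.3716, 10.4776]]
  r_p     = [-7.3716, 7.8002]
Written out:
  10.4776 phi_1 - 7.3716 phi_2 = -7.3716
  -7.3716 phi_1 + 10.4776 phi_2 = 7.8002
Solve by Cramer's rule:
  det = gamma(0)^2 - gamma(1)^2 = (10.4776)^2 - (-7.3716)^2 = 109.78010176 - 54.34048656 = 55.4396152
  phi_hat_1 = [gamma(1) gamma(0) - gamma(1) gamma(2)] / det = [(-7.3716)(10.4776) - (-7.3716)(7.8002)] / 55.4396152 = -19.73672184 / 55.4396152 = -0.356
  phi_hat_2 = [gamma(0) gamma(2) - gamma(1)^2] / det = [(10.4776)(7.8002) - (-7.3716)^2] / 55.4396152 = 27.38688896 / 55.4396152 = 0.494
So phi_hat = [-0.3560, 0.4940].
Therefore phi_hat_2 = 0.4940.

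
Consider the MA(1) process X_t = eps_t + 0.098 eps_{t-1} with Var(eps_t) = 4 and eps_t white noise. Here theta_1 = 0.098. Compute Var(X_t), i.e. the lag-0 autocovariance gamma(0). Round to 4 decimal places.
\gamma(0) = 4.0384

For an MA(q) process X_t = eps_t + sum_i theta_i eps_{t-i} with
Var(eps_t) = sigma^2, the variance is
  gamma(0) = sigma^2 * (1 + sum_i theta_i^2).
  sum_i theta_i^2 = (0.098)^2 = 0.009604.
  gamma(0) = 4 * (1 + 0.009604) = 4 * 1.009604 = 4.038416, which rounds to 4.0384.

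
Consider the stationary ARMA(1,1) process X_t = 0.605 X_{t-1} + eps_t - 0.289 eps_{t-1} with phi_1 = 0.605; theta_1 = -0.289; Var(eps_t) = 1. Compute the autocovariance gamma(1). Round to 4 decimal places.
\gamma(1) = 0.4113

Multiply the model equation by X_{t-k} and take expectations. With theta_0 = psi_0 = 1 and psi_j the MA(infinity) weights, this gives
  gamma(k) - sum_i phi_i gamma(k-i) = c_k,
  c_k = sigma^2 * sum_{j=k..q} theta_j psi_{j-k}   (c_k = 0 for k > q),
using gamma(-m) = gamma(m).
psi-weights needed (psi_j = theta_j + sum_i phi_i psi_{j-i}):
  psi_1 = theta_1 + phi_1 = -0.289 + (0.605) = 0.316
Right-hand sides:
  c_0 = sigma^2 (1 + theta_1 psi_1) = 1 * (1 + (-0.289)(0.316)) = 1 * 0.908676 = 0.908676
  c_1 = sigma^2 theta_1 = 1 * (-0.289) = -0.289
  c_2 = 0
Equations for k = 0 and k = 1 (AR order 1):
  gamma(0) = phi_1 gamma(1) + c_0
  gamma(1) = phi_1 gamma(0) + c_1
Substituting the second into the first: gamma(0) (1 - phi_1^2) = c_0 + phi_1 c_1, so
  gamma(0) = (c_0 + phi_1 c_1) / (1 - phi_1^2) = (0.908676 + (0.605)(-0.289)) / (1 - (0.605)^2) = 0.733831 / 0.633975 = 1.157508.
  gamma(1) = phi_1 gamma(0) + c_1 = (0.605)(1.157508) + (-0.289) = 0.411292.
Therefore gamma(1) = 0.4113 (to 4 decimal places).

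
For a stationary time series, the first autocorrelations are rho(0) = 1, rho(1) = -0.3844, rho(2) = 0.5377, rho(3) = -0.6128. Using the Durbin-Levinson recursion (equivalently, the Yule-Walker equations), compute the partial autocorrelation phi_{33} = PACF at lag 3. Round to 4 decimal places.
\phi_{33} = -0.4820

The PACF at lag k is phi_{kk}, the last component of the solution
to the Yule-Walker system G_k phi = r_k where
  (G_k)_{ij} = rho(|i - j|), (r_k)_i = rho(i), i,j = 1..k.
Equivalently, Durbin-Levinson gives phi_{kk} iteratively:
  phi_{11} = rho(1)
  phi_{kk} = [rho(k) - sum_{j=1..k-1} phi_{k-1,j} rho(k-j)]
            / [1 - sum_{j=1..k-1} phi_{k-1,j} rho(j)],
  phi_{k,j} = phi_{k-1,j} - phi_{kk} phi_{k-1,k-j},  j = 1..k-1.
Step k = 1:
  phi_11 = rho(1) = -0.3844.
Step k = 2:
  phi_22 = [rho(2) - phi_11 rho(1)] / [1 - phi_11 rho(1)] = [0.5377 - (-0.3844)(-0.3844)] / [1 - (-0.3844)(-0.3844)]
         = 0.38993664 / 0.85223664 = 0.457545.
  Update: phi_21 = phi_11 - phi_22 phi_11 = -0.3844 - (0.457545)(-0.3844) = -0.20852.
Step k = 3:
  phi_33 = [rho(3) - phi_21 rho(2) - phi_22 rho(1)] / [1 - phi_21 rho(1) - phi_22 rho(2)]
    numerator   = -0.6128 - (-0.20852)(0.5377) - (0.457545)(-0.3844) = -0.32479865
    denominator = 1 - (-0.20852)(-0.3844) - (0.457545)(0.5377) = 0.67382307
  phi_33 = -0.32479865 / 0.67382307 = -0.482.
Therefore phi_{33} = -0.4820.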